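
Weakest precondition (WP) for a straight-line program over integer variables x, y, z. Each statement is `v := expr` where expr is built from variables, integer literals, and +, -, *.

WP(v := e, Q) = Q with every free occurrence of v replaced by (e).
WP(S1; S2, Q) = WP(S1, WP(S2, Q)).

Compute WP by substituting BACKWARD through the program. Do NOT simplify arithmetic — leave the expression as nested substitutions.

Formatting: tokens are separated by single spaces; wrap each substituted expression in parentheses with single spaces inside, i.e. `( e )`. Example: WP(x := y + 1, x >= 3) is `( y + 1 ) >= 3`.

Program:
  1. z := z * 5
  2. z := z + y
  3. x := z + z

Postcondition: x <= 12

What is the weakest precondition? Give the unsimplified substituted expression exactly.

Answer: ( ( ( z * 5 ) + y ) + ( ( z * 5 ) + y ) ) <= 12

Derivation:
post: x <= 12
stmt 3: x := z + z  -- replace 1 occurrence(s) of x with (z + z)
  => ( z + z ) <= 12
stmt 2: z := z + y  -- replace 2 occurrence(s) of z with (z + y)
  => ( ( z + y ) + ( z + y ) ) <= 12
stmt 1: z := z * 5  -- replace 2 occurrence(s) of z with (z * 5)
  => ( ( ( z * 5 ) + y ) + ( ( z * 5 ) + y ) ) <= 12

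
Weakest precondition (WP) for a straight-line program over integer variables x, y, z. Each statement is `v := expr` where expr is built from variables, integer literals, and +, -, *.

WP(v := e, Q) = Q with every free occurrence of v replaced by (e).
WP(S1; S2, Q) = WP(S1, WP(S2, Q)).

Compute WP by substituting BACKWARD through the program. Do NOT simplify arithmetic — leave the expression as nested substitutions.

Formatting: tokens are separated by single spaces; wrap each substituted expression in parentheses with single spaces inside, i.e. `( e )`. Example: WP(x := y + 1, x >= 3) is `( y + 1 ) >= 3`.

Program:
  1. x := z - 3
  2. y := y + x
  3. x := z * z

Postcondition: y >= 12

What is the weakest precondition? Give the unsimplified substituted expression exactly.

Answer: ( y + ( z - 3 ) ) >= 12

Derivation:
post: y >= 12
stmt 3: x := z * z  -- replace 0 occurrence(s) of x with (z * z)
  => y >= 12
stmt 2: y := y + x  -- replace 1 occurrence(s) of y with (y + x)
  => ( y + x ) >= 12
stmt 1: x := z - 3  -- replace 1 occurrence(s) of x with (z - 3)
  => ( y + ( z - 3 ) ) >= 12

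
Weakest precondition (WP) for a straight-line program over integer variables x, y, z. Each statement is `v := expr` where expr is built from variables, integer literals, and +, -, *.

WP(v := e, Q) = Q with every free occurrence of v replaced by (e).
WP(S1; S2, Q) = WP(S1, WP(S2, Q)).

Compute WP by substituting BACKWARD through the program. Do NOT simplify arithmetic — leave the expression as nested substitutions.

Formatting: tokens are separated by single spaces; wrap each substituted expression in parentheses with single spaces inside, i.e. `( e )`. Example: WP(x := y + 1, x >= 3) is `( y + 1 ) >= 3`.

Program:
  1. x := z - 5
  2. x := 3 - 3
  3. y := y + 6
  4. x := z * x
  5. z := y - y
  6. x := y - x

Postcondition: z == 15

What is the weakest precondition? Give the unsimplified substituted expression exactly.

Answer: ( ( y + 6 ) - ( y + 6 ) ) == 15

Derivation:
post: z == 15
stmt 6: x := y - x  -- replace 0 occurrence(s) of x with (y - x)
  => z == 15
stmt 5: z := y - y  -- replace 1 occurrence(s) of z with (y - y)
  => ( y - y ) == 15
stmt 4: x := z * x  -- replace 0 occurrence(s) of x with (z * x)
  => ( y - y ) == 15
stmt 3: y := y + 6  -- replace 2 occurrence(s) of y with (y + 6)
  => ( ( y + 6 ) - ( y + 6 ) ) == 15
stmt 2: x := 3 - 3  -- replace 0 occurrence(s) of x with (3 - 3)
  => ( ( y + 6 ) - ( y + 6 ) ) == 15
stmt 1: x := z - 5  -- replace 0 occurrence(s) of x with (z - 5)
  => ( ( y + 6 ) - ( y + 6 ) ) == 15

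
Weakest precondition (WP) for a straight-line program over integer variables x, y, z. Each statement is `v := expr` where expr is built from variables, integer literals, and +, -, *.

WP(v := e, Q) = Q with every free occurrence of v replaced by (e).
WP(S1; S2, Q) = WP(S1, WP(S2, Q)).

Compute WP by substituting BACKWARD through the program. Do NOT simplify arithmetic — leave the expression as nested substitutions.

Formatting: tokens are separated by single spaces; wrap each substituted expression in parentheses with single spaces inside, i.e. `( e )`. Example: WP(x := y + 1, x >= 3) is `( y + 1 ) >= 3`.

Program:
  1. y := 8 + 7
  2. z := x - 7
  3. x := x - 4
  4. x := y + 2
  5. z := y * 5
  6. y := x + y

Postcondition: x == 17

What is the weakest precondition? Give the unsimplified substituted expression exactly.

Answer: ( ( 8 + 7 ) + 2 ) == 17

Derivation:
post: x == 17
stmt 6: y := x + y  -- replace 0 occurrence(s) of y with (x + y)
  => x == 17
stmt 5: z := y * 5  -- replace 0 occurrence(s) of z with (y * 5)
  => x == 17
stmt 4: x := y + 2  -- replace 1 occurrence(s) of x with (y + 2)
  => ( y + 2 ) == 17
stmt 3: x := x - 4  -- replace 0 occurrence(s) of x with (x - 4)
  => ( y + 2 ) == 17
stmt 2: z := x - 7  -- replace 0 occurrence(s) of z with (x - 7)
  => ( y + 2 ) == 17
stmt 1: y := 8 + 7  -- replace 1 occurrence(s) of y with (8 + 7)
  => ( ( 8 + 7 ) + 2 ) == 17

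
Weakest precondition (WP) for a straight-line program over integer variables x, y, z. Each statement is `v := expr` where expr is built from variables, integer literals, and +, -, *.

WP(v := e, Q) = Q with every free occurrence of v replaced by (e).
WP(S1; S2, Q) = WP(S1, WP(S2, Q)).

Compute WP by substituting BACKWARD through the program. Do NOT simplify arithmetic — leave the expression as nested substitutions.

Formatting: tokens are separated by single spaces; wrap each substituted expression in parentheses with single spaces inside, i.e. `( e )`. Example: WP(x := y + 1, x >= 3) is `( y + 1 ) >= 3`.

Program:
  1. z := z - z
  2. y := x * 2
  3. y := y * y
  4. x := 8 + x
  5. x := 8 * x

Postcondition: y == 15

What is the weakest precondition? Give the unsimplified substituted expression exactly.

post: y == 15
stmt 5: x := 8 * x  -- replace 0 occurrence(s) of x with (8 * x)
  => y == 15
stmt 4: x := 8 + x  -- replace 0 occurrence(s) of x with (8 + x)
  => y == 15
stmt 3: y := y * y  -- replace 1 occurrence(s) of y with (y * y)
  => ( y * y ) == 15
stmt 2: y := x * 2  -- replace 2 occurrence(s) of y with (x * 2)
  => ( ( x * 2 ) * ( x * 2 ) ) == 15
stmt 1: z := z - z  -- replace 0 occurrence(s) of z with (z - z)
  => ( ( x * 2 ) * ( x * 2 ) ) == 15

Answer: ( ( x * 2 ) * ( x * 2 ) ) == 15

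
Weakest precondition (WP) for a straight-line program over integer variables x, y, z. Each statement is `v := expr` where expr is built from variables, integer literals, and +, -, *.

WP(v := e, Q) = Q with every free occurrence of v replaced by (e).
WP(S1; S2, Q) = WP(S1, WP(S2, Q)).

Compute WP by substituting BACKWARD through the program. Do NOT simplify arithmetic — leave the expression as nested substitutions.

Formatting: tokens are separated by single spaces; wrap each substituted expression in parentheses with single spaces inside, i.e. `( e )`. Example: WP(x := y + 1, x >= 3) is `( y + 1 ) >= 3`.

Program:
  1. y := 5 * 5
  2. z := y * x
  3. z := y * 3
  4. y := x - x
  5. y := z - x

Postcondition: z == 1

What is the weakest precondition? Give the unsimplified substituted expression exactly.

post: z == 1
stmt 5: y := z - x  -- replace 0 occurrence(s) of y with (z - x)
  => z == 1
stmt 4: y := x - x  -- replace 0 occurrence(s) of y with (x - x)
  => z == 1
stmt 3: z := y * 3  -- replace 1 occurrence(s) of z with (y * 3)
  => ( y * 3 ) == 1
stmt 2: z := y * x  -- replace 0 occurrence(s) of z with (y * x)
  => ( y * 3 ) == 1
stmt 1: y := 5 * 5  -- replace 1 occurrence(s) of y with (5 * 5)
  => ( ( 5 * 5 ) * 3 ) == 1

Answer: ( ( 5 * 5 ) * 3 ) == 1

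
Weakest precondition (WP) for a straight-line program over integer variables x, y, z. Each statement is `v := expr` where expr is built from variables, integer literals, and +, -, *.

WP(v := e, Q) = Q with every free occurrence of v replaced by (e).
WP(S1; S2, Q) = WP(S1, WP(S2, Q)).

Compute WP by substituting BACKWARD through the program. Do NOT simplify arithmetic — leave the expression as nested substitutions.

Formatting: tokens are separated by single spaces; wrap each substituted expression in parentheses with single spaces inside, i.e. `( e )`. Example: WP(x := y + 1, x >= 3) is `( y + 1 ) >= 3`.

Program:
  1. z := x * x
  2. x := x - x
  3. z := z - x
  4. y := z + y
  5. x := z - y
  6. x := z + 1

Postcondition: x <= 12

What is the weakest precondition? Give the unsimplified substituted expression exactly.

post: x <= 12
stmt 6: x := z + 1  -- replace 1 occurrence(s) of x with (z + 1)
  => ( z + 1 ) <= 12
stmt 5: x := z - y  -- replace 0 occurrence(s) of x with (z - y)
  => ( z + 1 ) <= 12
stmt 4: y := z + y  -- replace 0 occurrence(s) of y with (z + y)
  => ( z + 1 ) <= 12
stmt 3: z := z - x  -- replace 1 occurrence(s) of z with (z - x)
  => ( ( z - x ) + 1 ) <= 12
stmt 2: x := x - x  -- replace 1 occurrence(s) of x with (x - x)
  => ( ( z - ( x - x ) ) + 1 ) <= 12
stmt 1: z := x * x  -- replace 1 occurrence(s) of z with (x * x)
  => ( ( ( x * x ) - ( x - x ) ) + 1 ) <= 12

Answer: ( ( ( x * x ) - ( x - x ) ) + 1 ) <= 12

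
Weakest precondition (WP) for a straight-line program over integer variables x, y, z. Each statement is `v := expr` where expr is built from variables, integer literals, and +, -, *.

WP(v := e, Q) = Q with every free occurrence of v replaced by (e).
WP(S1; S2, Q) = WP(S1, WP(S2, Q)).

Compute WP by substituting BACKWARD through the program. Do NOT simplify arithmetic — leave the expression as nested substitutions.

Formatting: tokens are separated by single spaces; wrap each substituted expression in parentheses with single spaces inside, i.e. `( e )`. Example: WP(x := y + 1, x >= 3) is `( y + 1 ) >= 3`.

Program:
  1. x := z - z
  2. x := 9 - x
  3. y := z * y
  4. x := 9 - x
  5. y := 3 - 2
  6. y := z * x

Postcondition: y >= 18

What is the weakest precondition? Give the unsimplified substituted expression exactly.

post: y >= 18
stmt 6: y := z * x  -- replace 1 occurrence(s) of y with (z * x)
  => ( z * x ) >= 18
stmt 5: y := 3 - 2  -- replace 0 occurrence(s) of y with (3 - 2)
  => ( z * x ) >= 18
stmt 4: x := 9 - x  -- replace 1 occurrence(s) of x with (9 - x)
  => ( z * ( 9 - x ) ) >= 18
stmt 3: y := z * y  -- replace 0 occurrence(s) of y with (z * y)
  => ( z * ( 9 - x ) ) >= 18
stmt 2: x := 9 - x  -- replace 1 occurrence(s) of x with (9 - x)
  => ( z * ( 9 - ( 9 - x ) ) ) >= 18
stmt 1: x := z - z  -- replace 1 occurrence(s) of x with (z - z)
  => ( z * ( 9 - ( 9 - ( z - z ) ) ) ) >= 18

Answer: ( z * ( 9 - ( 9 - ( z - z ) ) ) ) >= 18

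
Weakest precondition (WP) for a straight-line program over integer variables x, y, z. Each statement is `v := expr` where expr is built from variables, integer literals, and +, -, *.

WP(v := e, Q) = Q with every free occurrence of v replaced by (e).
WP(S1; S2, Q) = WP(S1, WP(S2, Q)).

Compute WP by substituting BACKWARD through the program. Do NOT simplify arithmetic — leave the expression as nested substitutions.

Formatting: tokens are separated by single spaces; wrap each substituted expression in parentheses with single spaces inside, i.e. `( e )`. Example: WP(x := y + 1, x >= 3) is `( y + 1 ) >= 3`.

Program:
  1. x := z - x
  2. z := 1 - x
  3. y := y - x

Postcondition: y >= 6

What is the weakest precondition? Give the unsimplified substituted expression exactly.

Answer: ( y - ( z - x ) ) >= 6

Derivation:
post: y >= 6
stmt 3: y := y - x  -- replace 1 occurrence(s) of y with (y - x)
  => ( y - x ) >= 6
stmt 2: z := 1 - x  -- replace 0 occurrence(s) of z with (1 - x)
  => ( y - x ) >= 6
stmt 1: x := z - x  -- replace 1 occurrence(s) of x with (z - x)
  => ( y - ( z - x ) ) >= 6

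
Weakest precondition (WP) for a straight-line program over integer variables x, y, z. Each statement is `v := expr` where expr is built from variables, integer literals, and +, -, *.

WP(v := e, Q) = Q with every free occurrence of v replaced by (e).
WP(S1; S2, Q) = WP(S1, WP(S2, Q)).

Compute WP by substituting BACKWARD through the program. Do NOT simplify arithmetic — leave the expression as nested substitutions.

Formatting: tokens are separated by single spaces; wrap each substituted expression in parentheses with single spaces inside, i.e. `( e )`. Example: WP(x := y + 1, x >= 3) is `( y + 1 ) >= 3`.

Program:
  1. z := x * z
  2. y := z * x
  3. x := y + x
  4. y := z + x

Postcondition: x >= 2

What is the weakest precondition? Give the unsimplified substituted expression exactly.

Answer: ( ( ( x * z ) * x ) + x ) >= 2

Derivation:
post: x >= 2
stmt 4: y := z + x  -- replace 0 occurrence(s) of y with (z + x)
  => x >= 2
stmt 3: x := y + x  -- replace 1 occurrence(s) of x with (y + x)
  => ( y + x ) >= 2
stmt 2: y := z * x  -- replace 1 occurrence(s) of y with (z * x)
  => ( ( z * x ) + x ) >= 2
stmt 1: z := x * z  -- replace 1 occurrence(s) of z with (x * z)
  => ( ( ( x * z ) * x ) + x ) >= 2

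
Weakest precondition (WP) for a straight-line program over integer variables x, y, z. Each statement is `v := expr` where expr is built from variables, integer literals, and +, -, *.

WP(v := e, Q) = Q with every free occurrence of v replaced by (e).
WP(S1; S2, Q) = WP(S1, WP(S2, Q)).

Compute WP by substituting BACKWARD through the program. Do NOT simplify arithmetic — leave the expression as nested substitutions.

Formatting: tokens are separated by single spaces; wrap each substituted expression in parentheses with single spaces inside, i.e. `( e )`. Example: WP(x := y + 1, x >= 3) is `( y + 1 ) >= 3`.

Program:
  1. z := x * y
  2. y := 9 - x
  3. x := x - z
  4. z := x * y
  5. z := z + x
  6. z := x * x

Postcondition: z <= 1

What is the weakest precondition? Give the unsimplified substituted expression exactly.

Answer: ( ( x - ( x * y ) ) * ( x - ( x * y ) ) ) <= 1

Derivation:
post: z <= 1
stmt 6: z := x * x  -- replace 1 occurrence(s) of z with (x * x)
  => ( x * x ) <= 1
stmt 5: z := z + x  -- replace 0 occurrence(s) of z with (z + x)
  => ( x * x ) <= 1
stmt 4: z := x * y  -- replace 0 occurrence(s) of z with (x * y)
  => ( x * x ) <= 1
stmt 3: x := x - z  -- replace 2 occurrence(s) of x with (x - z)
  => ( ( x - z ) * ( x - z ) ) <= 1
stmt 2: y := 9 - x  -- replace 0 occurrence(s) of y with (9 - x)
  => ( ( x - z ) * ( x - z ) ) <= 1
stmt 1: z := x * y  -- replace 2 occurrence(s) of z with (x * y)
  => ( ( x - ( x * y ) ) * ( x - ( x * y ) ) ) <= 1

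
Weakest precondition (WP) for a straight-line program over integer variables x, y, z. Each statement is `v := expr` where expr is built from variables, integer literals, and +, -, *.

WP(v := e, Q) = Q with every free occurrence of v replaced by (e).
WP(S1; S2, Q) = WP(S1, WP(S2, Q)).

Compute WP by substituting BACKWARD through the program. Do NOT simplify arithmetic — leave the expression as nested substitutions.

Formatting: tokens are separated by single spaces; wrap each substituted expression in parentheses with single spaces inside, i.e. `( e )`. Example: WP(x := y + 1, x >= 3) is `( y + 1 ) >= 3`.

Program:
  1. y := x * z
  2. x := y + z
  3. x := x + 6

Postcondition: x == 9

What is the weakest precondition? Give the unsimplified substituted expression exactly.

post: x == 9
stmt 3: x := x + 6  -- replace 1 occurrence(s) of x with (x + 6)
  => ( x + 6 ) == 9
stmt 2: x := y + z  -- replace 1 occurrence(s) of x with (y + z)
  => ( ( y + z ) + 6 ) == 9
stmt 1: y := x * z  -- replace 1 occurrence(s) of y with (x * z)
  => ( ( ( x * z ) + z ) + 6 ) == 9

Answer: ( ( ( x * z ) + z ) + 6 ) == 9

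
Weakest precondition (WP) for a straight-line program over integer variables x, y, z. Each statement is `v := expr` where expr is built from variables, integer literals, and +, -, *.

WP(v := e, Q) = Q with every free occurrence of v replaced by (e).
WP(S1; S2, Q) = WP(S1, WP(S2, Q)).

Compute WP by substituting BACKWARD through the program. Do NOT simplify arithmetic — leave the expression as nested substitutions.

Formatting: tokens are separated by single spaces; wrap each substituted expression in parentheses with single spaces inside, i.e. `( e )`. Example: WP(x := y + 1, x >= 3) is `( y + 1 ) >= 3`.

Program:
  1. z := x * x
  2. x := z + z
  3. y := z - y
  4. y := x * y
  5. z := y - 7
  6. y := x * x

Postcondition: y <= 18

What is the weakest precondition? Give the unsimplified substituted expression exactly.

post: y <= 18
stmt 6: y := x * x  -- replace 1 occurrence(s) of y with (x * x)
  => ( x * x ) <= 18
stmt 5: z := y - 7  -- replace 0 occurrence(s) of z with (y - 7)
  => ( x * x ) <= 18
stmt 4: y := x * y  -- replace 0 occurrence(s) of y with (x * y)
  => ( x * x ) <= 18
stmt 3: y := z - y  -- replace 0 occurrence(s) of y with (z - y)
  => ( x * x ) <= 18
stmt 2: x := z + z  -- replace 2 occurrence(s) of x with (z + z)
  => ( ( z + z ) * ( z + z ) ) <= 18
stmt 1: z := x * x  -- replace 4 occurrence(s) of z with (x * x)
  => ( ( ( x * x ) + ( x * x ) ) * ( ( x * x ) + ( x * x ) ) ) <= 18

Answer: ( ( ( x * x ) + ( x * x ) ) * ( ( x * x ) + ( x * x ) ) ) <= 18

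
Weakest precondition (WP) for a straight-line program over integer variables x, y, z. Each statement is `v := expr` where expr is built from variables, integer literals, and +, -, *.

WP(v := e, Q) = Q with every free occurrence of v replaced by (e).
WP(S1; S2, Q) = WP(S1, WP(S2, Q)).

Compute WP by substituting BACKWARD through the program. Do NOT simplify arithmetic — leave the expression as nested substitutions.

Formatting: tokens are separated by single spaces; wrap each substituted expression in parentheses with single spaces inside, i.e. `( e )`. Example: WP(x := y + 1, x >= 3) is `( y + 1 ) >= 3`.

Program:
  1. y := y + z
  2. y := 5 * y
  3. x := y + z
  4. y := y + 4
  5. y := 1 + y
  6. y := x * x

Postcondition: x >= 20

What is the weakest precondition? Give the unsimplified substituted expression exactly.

post: x >= 20
stmt 6: y := x * x  -- replace 0 occurrence(s) of y with (x * x)
  => x >= 20
stmt 5: y := 1 + y  -- replace 0 occurrence(s) of y with (1 + y)
  => x >= 20
stmt 4: y := y + 4  -- replace 0 occurrence(s) of y with (y + 4)
  => x >= 20
stmt 3: x := y + z  -- replace 1 occurrence(s) of x with (y + z)
  => ( y + z ) >= 20
stmt 2: y := 5 * y  -- replace 1 occurrence(s) of y with (5 * y)
  => ( ( 5 * y ) + z ) >= 20
stmt 1: y := y + z  -- replace 1 occurrence(s) of y with (y + z)
  => ( ( 5 * ( y + z ) ) + z ) >= 20

Answer: ( ( 5 * ( y + z ) ) + z ) >= 20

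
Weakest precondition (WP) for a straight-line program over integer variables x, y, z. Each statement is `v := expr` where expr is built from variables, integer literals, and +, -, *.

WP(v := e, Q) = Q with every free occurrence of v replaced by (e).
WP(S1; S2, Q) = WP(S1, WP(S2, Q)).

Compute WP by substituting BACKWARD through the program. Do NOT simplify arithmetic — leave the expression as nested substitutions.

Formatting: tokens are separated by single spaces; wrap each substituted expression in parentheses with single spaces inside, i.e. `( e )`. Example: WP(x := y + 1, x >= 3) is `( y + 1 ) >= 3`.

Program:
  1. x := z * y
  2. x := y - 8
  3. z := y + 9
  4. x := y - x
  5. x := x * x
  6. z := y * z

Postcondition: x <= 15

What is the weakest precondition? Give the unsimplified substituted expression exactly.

Answer: ( ( y - ( y - 8 ) ) * ( y - ( y - 8 ) ) ) <= 15

Derivation:
post: x <= 15
stmt 6: z := y * z  -- replace 0 occurrence(s) of z with (y * z)
  => x <= 15
stmt 5: x := x * x  -- replace 1 occurrence(s) of x with (x * x)
  => ( x * x ) <= 15
stmt 4: x := y - x  -- replace 2 occurrence(s) of x with (y - x)
  => ( ( y - x ) * ( y - x ) ) <= 15
stmt 3: z := y + 9  -- replace 0 occurrence(s) of z with (y + 9)
  => ( ( y - x ) * ( y - x ) ) <= 15
stmt 2: x := y - 8  -- replace 2 occurrence(s) of x with (y - 8)
  => ( ( y - ( y - 8 ) ) * ( y - ( y - 8 ) ) ) <= 15
stmt 1: x := z * y  -- replace 0 occurrence(s) of x with (z * y)
  => ( ( y - ( y - 8 ) ) * ( y - ( y - 8 ) ) ) <= 15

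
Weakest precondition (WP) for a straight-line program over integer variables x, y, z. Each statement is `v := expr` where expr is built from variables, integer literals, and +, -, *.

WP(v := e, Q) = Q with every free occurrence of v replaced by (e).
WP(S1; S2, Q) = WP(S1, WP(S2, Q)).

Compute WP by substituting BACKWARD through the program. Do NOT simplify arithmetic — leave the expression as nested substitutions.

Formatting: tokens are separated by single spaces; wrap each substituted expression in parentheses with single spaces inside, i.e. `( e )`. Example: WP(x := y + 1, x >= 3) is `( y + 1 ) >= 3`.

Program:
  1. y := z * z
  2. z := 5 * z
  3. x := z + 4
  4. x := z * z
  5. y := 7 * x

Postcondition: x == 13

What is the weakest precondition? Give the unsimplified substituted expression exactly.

Answer: ( ( 5 * z ) * ( 5 * z ) ) == 13

Derivation:
post: x == 13
stmt 5: y := 7 * x  -- replace 0 occurrence(s) of y with (7 * x)
  => x == 13
stmt 4: x := z * z  -- replace 1 occurrence(s) of x with (z * z)
  => ( z * z ) == 13
stmt 3: x := z + 4  -- replace 0 occurrence(s) of x with (z + 4)
  => ( z * z ) == 13
stmt 2: z := 5 * z  -- replace 2 occurrence(s) of z with (5 * z)
  => ( ( 5 * z ) * ( 5 * z ) ) == 13
stmt 1: y := z * z  -- replace 0 occurrence(s) of y with (z * z)
  => ( ( 5 * z ) * ( 5 * z ) ) == 13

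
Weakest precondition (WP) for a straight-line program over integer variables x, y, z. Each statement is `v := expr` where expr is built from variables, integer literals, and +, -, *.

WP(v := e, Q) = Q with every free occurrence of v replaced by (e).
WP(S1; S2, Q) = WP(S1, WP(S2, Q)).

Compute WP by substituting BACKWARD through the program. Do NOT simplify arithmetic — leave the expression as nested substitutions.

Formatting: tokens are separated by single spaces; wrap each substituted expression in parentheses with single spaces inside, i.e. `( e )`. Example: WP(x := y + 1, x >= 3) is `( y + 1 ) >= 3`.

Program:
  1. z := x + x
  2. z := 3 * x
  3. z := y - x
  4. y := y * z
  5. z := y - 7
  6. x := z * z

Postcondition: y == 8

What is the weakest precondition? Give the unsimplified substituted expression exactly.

Answer: ( y * ( y - x ) ) == 8

Derivation:
post: y == 8
stmt 6: x := z * z  -- replace 0 occurrence(s) of x with (z * z)
  => y == 8
stmt 5: z := y - 7  -- replace 0 occurrence(s) of z with (y - 7)
  => y == 8
stmt 4: y := y * z  -- replace 1 occurrence(s) of y with (y * z)
  => ( y * z ) == 8
stmt 3: z := y - x  -- replace 1 occurrence(s) of z with (y - x)
  => ( y * ( y - x ) ) == 8
stmt 2: z := 3 * x  -- replace 0 occurrence(s) of z with (3 * x)
  => ( y * ( y - x ) ) == 8
stmt 1: z := x + x  -- replace 0 occurrence(s) of z with (x + x)
  => ( y * ( y - x ) ) == 8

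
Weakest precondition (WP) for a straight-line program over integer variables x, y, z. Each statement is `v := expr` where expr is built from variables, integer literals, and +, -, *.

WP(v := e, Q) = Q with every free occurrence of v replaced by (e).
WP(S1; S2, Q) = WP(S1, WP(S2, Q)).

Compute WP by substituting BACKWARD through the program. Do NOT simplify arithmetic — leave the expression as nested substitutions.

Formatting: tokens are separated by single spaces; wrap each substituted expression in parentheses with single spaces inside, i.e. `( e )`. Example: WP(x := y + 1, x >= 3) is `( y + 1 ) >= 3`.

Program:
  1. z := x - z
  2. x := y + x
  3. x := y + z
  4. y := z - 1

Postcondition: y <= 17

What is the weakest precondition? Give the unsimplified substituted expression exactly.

post: y <= 17
stmt 4: y := z - 1  -- replace 1 occurrence(s) of y with (z - 1)
  => ( z - 1 ) <= 17
stmt 3: x := y + z  -- replace 0 occurrence(s) of x with (y + z)
  => ( z - 1 ) <= 17
stmt 2: x := y + x  -- replace 0 occurrence(s) of x with (y + x)
  => ( z - 1 ) <= 17
stmt 1: z := x - z  -- replace 1 occurrence(s) of z with (x - z)
  => ( ( x - z ) - 1 ) <= 17

Answer: ( ( x - z ) - 1 ) <= 17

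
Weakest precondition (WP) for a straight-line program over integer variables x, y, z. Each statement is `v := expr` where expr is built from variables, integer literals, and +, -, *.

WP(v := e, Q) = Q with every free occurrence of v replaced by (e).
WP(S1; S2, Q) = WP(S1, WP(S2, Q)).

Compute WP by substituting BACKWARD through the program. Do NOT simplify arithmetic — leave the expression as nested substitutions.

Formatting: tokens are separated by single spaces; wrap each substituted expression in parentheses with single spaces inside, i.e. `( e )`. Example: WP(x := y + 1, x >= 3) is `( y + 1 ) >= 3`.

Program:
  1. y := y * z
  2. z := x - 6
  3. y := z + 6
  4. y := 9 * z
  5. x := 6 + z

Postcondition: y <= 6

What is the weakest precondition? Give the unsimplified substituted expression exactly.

Answer: ( 9 * ( x - 6 ) ) <= 6

Derivation:
post: y <= 6
stmt 5: x := 6 + z  -- replace 0 occurrence(s) of x with (6 + z)
  => y <= 6
stmt 4: y := 9 * z  -- replace 1 occurrence(s) of y with (9 * z)
  => ( 9 * z ) <= 6
stmt 3: y := z + 6  -- replace 0 occurrence(s) of y with (z + 6)
  => ( 9 * z ) <= 6
stmt 2: z := x - 6  -- replace 1 occurrence(s) of z with (x - 6)
  => ( 9 * ( x - 6 ) ) <= 6
stmt 1: y := y * z  -- replace 0 occurrence(s) of y with (y * z)
  => ( 9 * ( x - 6 ) ) <= 6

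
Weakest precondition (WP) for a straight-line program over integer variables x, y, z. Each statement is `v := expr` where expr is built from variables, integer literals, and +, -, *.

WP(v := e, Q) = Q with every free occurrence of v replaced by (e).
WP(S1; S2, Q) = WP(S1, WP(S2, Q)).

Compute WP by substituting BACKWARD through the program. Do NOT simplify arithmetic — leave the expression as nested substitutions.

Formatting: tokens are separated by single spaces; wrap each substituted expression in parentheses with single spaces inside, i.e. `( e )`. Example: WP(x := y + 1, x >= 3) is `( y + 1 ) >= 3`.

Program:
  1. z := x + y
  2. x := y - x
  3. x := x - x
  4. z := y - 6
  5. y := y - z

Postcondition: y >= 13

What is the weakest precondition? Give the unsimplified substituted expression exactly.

post: y >= 13
stmt 5: y := y - z  -- replace 1 occurrence(s) of y with (y - z)
  => ( y - z ) >= 13
stmt 4: z := y - 6  -- replace 1 occurrence(s) of z with (y - 6)
  => ( y - ( y - 6 ) ) >= 13
stmt 3: x := x - x  -- replace 0 occurrence(s) of x with (x - x)
  => ( y - ( y - 6 ) ) >= 13
stmt 2: x := y - x  -- replace 0 occurrence(s) of x with (y - x)
  => ( y - ( y - 6 ) ) >= 13
stmt 1: z := x + y  -- replace 0 occurrence(s) of z with (x + y)
  => ( y - ( y - 6 ) ) >= 13

Answer: ( y - ( y - 6 ) ) >= 13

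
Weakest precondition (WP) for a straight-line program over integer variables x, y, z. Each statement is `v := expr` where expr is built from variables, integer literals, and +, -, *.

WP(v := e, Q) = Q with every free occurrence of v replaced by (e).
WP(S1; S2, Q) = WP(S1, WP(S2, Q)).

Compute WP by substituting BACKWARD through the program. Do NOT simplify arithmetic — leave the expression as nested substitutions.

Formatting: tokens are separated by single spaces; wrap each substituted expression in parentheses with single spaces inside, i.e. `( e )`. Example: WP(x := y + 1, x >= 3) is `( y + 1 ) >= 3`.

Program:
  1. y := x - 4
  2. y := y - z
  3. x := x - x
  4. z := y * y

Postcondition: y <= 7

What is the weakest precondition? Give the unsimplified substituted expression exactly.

post: y <= 7
stmt 4: z := y * y  -- replace 0 occurrence(s) of z with (y * y)
  => y <= 7
stmt 3: x := x - x  -- replace 0 occurrence(s) of x with (x - x)
  => y <= 7
stmt 2: y := y - z  -- replace 1 occurrence(s) of y with (y - z)
  => ( y - z ) <= 7
stmt 1: y := x - 4  -- replace 1 occurrence(s) of y with (x - 4)
  => ( ( x - 4 ) - z ) <= 7

Answer: ( ( x - 4 ) - z ) <= 7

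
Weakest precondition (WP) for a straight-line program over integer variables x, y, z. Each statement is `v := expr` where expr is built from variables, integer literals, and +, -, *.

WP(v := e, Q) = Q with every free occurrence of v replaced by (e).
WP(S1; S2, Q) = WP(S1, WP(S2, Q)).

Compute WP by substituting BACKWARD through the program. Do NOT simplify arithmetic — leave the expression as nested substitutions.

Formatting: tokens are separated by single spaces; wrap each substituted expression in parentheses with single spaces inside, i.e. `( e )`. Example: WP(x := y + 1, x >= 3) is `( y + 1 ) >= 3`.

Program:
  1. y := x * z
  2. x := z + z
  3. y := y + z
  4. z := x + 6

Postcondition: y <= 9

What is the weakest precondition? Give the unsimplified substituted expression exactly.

Answer: ( ( x * z ) + z ) <= 9

Derivation:
post: y <= 9
stmt 4: z := x + 6  -- replace 0 occurrence(s) of z with (x + 6)
  => y <= 9
stmt 3: y := y + z  -- replace 1 occurrence(s) of y with (y + z)
  => ( y + z ) <= 9
stmt 2: x := z + z  -- replace 0 occurrence(s) of x with (z + z)
  => ( y + z ) <= 9
stmt 1: y := x * z  -- replace 1 occurrence(s) of y with (x * z)
  => ( ( x * z ) + z ) <= 9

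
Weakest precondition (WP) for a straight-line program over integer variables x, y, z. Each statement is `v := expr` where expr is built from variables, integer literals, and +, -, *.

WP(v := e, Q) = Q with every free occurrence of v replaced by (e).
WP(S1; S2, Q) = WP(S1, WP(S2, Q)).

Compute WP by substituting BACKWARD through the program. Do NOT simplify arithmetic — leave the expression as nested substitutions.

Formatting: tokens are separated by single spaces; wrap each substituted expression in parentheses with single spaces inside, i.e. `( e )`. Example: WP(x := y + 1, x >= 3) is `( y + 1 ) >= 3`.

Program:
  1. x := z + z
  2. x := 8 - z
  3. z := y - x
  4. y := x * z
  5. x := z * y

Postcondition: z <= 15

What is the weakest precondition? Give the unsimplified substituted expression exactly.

post: z <= 15
stmt 5: x := z * y  -- replace 0 occurrence(s) of x with (z * y)
  => z <= 15
stmt 4: y := x * z  -- replace 0 occurrence(s) of y with (x * z)
  => z <= 15
stmt 3: z := y - x  -- replace 1 occurrence(s) of z with (y - x)
  => ( y - x ) <= 15
stmt 2: x := 8 - z  -- replace 1 occurrence(s) of x with (8 - z)
  => ( y - ( 8 - z ) ) <= 15
stmt 1: x := z + z  -- replace 0 occurrence(s) of x with (z + z)
  => ( y - ( 8 - z ) ) <= 15

Answer: ( y - ( 8 - z ) ) <= 15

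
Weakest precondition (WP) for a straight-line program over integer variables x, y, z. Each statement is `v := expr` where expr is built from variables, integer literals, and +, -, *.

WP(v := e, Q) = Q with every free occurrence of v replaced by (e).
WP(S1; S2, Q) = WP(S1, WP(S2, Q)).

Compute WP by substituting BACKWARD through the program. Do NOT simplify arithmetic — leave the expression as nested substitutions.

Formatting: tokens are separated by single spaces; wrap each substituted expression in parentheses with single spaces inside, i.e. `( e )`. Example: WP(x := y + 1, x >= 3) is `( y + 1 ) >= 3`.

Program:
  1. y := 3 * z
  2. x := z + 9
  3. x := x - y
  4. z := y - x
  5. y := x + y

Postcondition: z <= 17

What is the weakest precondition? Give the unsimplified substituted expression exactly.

Answer: ( ( 3 * z ) - ( ( z + 9 ) - ( 3 * z ) ) ) <= 17

Derivation:
post: z <= 17
stmt 5: y := x + y  -- replace 0 occurrence(s) of y with (x + y)
  => z <= 17
stmt 4: z := y - x  -- replace 1 occurrence(s) of z with (y - x)
  => ( y - x ) <= 17
stmt 3: x := x - y  -- replace 1 occurrence(s) of x with (x - y)
  => ( y - ( x - y ) ) <= 17
stmt 2: x := z + 9  -- replace 1 occurrence(s) of x with (z + 9)
  => ( y - ( ( z + 9 ) - y ) ) <= 17
stmt 1: y := 3 * z  -- replace 2 occurrence(s) of y with (3 * z)
  => ( ( 3 * z ) - ( ( z + 9 ) - ( 3 * z ) ) ) <= 17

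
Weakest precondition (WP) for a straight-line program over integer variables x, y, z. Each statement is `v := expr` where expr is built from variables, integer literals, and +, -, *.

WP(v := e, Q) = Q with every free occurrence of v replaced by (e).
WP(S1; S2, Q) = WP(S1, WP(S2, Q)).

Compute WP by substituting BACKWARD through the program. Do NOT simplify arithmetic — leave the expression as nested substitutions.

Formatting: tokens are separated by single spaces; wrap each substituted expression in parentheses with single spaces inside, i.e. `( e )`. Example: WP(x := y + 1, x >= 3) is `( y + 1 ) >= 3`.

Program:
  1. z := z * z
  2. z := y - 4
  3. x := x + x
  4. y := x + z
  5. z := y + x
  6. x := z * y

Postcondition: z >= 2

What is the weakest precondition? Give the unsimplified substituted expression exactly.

Answer: ( ( ( x + x ) + ( y - 4 ) ) + ( x + x ) ) >= 2

Derivation:
post: z >= 2
stmt 6: x := z * y  -- replace 0 occurrence(s) of x with (z * y)
  => z >= 2
stmt 5: z := y + x  -- replace 1 occurrence(s) of z with (y + x)
  => ( y + x ) >= 2
stmt 4: y := x + z  -- replace 1 occurrence(s) of y with (x + z)
  => ( ( x + z ) + x ) >= 2
stmt 3: x := x + x  -- replace 2 occurrence(s) of x with (x + x)
  => ( ( ( x + x ) + z ) + ( x + x ) ) >= 2
stmt 2: z := y - 4  -- replace 1 occurrence(s) of z with (y - 4)
  => ( ( ( x + x ) + ( y - 4 ) ) + ( x + x ) ) >= 2
stmt 1: z := z * z  -- replace 0 occurrence(s) of z with (z * z)
  => ( ( ( x + x ) + ( y - 4 ) ) + ( x + x ) ) >= 2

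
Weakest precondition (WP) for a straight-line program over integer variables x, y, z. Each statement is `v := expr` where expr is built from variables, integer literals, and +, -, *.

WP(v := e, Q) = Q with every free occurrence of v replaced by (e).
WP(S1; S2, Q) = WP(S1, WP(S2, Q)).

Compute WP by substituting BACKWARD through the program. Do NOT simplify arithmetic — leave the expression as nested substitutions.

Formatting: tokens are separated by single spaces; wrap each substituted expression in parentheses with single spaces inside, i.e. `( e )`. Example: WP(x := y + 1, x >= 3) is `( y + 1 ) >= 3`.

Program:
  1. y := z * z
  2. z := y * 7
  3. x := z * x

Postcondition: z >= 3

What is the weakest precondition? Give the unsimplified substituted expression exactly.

post: z >= 3
stmt 3: x := z * x  -- replace 0 occurrence(s) of x with (z * x)
  => z >= 3
stmt 2: z := y * 7  -- replace 1 occurrence(s) of z with (y * 7)
  => ( y * 7 ) >= 3
stmt 1: y := z * z  -- replace 1 occurrence(s) of y with (z * z)
  => ( ( z * z ) * 7 ) >= 3

Answer: ( ( z * z ) * 7 ) >= 3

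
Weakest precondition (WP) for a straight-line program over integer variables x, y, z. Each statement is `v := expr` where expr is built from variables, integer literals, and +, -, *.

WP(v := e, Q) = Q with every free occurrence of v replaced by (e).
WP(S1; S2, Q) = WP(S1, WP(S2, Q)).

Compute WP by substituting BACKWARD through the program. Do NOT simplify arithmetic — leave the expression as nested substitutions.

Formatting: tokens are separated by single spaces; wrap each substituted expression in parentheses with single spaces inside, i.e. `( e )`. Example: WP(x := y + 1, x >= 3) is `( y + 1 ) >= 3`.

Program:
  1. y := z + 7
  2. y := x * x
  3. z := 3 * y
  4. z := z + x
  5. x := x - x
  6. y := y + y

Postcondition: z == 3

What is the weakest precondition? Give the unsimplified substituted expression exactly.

post: z == 3
stmt 6: y := y + y  -- replace 0 occurrence(s) of y with (y + y)
  => z == 3
stmt 5: x := x - x  -- replace 0 occurrence(s) of x with (x - x)
  => z == 3
stmt 4: z := z + x  -- replace 1 occurrence(s) of z with (z + x)
  => ( z + x ) == 3
stmt 3: z := 3 * y  -- replace 1 occurrence(s) of z with (3 * y)
  => ( ( 3 * y ) + x ) == 3
stmt 2: y := x * x  -- replace 1 occurrence(s) of y with (x * x)
  => ( ( 3 * ( x * x ) ) + x ) == 3
stmt 1: y := z + 7  -- replace 0 occurrence(s) of y with (z + 7)
  => ( ( 3 * ( x * x ) ) + x ) == 3

Answer: ( ( 3 * ( x * x ) ) + x ) == 3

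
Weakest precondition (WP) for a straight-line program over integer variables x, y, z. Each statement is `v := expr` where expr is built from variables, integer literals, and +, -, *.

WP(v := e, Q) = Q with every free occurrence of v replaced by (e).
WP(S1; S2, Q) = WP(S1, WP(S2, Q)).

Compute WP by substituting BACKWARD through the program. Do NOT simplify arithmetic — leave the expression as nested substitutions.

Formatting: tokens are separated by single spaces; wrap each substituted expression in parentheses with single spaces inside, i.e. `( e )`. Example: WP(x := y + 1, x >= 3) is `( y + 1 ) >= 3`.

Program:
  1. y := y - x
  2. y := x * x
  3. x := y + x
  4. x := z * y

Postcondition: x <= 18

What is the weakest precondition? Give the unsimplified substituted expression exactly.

post: x <= 18
stmt 4: x := z * y  -- replace 1 occurrence(s) of x with (z * y)
  => ( z * y ) <= 18
stmt 3: x := y + x  -- replace 0 occurrence(s) of x with (y + x)
  => ( z * y ) <= 18
stmt 2: y := x * x  -- replace 1 occurrence(s) of y with (x * x)
  => ( z * ( x * x ) ) <= 18
stmt 1: y := y - x  -- replace 0 occurrence(s) of y with (y - x)
  => ( z * ( x * x ) ) <= 18

Answer: ( z * ( x * x ) ) <= 18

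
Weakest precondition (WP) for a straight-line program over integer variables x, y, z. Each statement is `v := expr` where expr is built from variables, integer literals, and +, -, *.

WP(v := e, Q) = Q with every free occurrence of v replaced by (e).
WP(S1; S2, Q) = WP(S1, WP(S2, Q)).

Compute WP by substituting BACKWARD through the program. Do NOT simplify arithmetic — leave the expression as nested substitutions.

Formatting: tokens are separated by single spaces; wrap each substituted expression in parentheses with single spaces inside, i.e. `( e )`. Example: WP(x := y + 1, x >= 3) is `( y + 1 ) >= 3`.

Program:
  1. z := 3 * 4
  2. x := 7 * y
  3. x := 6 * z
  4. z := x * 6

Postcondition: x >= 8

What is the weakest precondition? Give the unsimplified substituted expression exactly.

post: x >= 8
stmt 4: z := x * 6  -- replace 0 occurrence(s) of z with (x * 6)
  => x >= 8
stmt 3: x := 6 * z  -- replace 1 occurrence(s) of x with (6 * z)
  => ( 6 * z ) >= 8
stmt 2: x := 7 * y  -- replace 0 occurrence(s) of x with (7 * y)
  => ( 6 * z ) >= 8
stmt 1: z := 3 * 4  -- replace 1 occurrence(s) of z with (3 * 4)
  => ( 6 * ( 3 * 4 ) ) >= 8

Answer: ( 6 * ( 3 * 4 ) ) >= 8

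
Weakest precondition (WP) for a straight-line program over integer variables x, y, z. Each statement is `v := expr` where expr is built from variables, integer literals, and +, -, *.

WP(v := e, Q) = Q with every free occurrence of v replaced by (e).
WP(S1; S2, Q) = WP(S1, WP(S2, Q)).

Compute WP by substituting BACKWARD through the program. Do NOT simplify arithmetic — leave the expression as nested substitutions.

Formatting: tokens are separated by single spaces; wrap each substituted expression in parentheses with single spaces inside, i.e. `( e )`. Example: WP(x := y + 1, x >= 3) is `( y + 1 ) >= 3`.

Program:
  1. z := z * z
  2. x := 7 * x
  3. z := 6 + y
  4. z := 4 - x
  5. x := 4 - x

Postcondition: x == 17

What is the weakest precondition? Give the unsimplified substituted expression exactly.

Answer: ( 4 - ( 7 * x ) ) == 17

Derivation:
post: x == 17
stmt 5: x := 4 - x  -- replace 1 occurrence(s) of x with (4 - x)
  => ( 4 - x ) == 17
stmt 4: z := 4 - x  -- replace 0 occurrence(s) of z with (4 - x)
  => ( 4 - x ) == 17
stmt 3: z := 6 + y  -- replace 0 occurrence(s) of z with (6 + y)
  => ( 4 - x ) == 17
stmt 2: x := 7 * x  -- replace 1 occurrence(s) of x with (7 * x)
  => ( 4 - ( 7 * x ) ) == 17
stmt 1: z := z * z  -- replace 0 occurrence(s) of z with (z * z)
  => ( 4 - ( 7 * x ) ) == 17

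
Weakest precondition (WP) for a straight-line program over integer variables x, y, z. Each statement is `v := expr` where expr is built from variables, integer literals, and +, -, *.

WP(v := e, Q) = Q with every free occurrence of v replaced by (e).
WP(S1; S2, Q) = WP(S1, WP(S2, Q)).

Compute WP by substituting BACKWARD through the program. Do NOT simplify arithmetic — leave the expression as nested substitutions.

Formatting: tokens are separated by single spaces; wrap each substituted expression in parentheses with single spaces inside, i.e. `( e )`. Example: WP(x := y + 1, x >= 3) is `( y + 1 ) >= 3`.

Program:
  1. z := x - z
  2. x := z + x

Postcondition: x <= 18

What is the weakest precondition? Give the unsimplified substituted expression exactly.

Answer: ( ( x - z ) + x ) <= 18

Derivation:
post: x <= 18
stmt 2: x := z + x  -- replace 1 occurrence(s) of x with (z + x)
  => ( z + x ) <= 18
stmt 1: z := x - z  -- replace 1 occurrence(s) of z with (x - z)
  => ( ( x - z ) + x ) <= 18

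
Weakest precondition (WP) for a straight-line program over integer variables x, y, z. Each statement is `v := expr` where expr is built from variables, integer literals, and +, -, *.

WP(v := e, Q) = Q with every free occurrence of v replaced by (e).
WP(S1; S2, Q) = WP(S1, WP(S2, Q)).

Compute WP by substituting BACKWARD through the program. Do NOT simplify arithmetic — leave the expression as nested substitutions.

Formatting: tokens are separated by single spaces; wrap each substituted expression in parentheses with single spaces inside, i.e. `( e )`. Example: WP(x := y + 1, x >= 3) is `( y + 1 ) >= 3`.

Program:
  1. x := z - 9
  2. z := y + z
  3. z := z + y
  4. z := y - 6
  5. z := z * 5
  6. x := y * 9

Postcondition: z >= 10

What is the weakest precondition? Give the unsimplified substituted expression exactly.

post: z >= 10
stmt 6: x := y * 9  -- replace 0 occurrence(s) of x with (y * 9)
  => z >= 10
stmt 5: z := z * 5  -- replace 1 occurrence(s) of z with (z * 5)
  => ( z * 5 ) >= 10
stmt 4: z := y - 6  -- replace 1 occurrence(s) of z with (y - 6)
  => ( ( y - 6 ) * 5 ) >= 10
stmt 3: z := z + y  -- replace 0 occurrence(s) of z with (z + y)
  => ( ( y - 6 ) * 5 ) >= 10
stmt 2: z := y + z  -- replace 0 occurrence(s) of z with (y + z)
  => ( ( y - 6 ) * 5 ) >= 10
stmt 1: x := z - 9  -- replace 0 occurrence(s) of x with (z - 9)
  => ( ( y - 6 ) * 5 ) >= 10

Answer: ( ( y - 6 ) * 5 ) >= 10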